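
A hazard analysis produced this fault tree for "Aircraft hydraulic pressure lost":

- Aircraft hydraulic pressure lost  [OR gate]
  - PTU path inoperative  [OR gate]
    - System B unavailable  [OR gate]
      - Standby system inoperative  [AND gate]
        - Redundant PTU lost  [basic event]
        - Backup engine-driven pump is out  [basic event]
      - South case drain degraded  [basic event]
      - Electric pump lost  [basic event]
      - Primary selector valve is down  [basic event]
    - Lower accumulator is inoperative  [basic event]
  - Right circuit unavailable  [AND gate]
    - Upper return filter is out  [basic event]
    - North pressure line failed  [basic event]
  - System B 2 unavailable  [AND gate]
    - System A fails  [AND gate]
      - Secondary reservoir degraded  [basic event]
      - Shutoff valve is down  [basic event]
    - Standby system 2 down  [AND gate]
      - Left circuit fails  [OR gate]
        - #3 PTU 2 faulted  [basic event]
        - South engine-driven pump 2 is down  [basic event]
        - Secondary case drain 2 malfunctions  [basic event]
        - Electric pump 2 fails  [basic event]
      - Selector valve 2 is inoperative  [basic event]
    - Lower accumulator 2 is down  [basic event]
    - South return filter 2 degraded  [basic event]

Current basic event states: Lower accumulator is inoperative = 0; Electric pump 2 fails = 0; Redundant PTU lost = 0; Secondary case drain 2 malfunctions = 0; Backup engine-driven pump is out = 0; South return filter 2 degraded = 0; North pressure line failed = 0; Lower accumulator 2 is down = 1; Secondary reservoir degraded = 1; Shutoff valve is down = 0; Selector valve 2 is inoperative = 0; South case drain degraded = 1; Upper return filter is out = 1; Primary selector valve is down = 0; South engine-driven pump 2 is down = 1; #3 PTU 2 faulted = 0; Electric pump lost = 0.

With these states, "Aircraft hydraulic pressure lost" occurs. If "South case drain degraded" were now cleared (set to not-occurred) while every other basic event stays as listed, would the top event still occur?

No

Counterfactual: set "South case drain degraded" to not occurred.
Standby system inoperative [AND]: Redundant PTU lost=not, Backup engine-driven pump is out=not → not all inputs occur → does not occur.
System B unavailable [OR]: Standby system inoperative=not, South case drain degraded=not, Electric pump lost=not, Primary selector valve is down=not → no input occurs → does not occur.
PTU path inoperative [OR]: System B unavailable=not, Lower accumulator is inoperative=not → no input occurs → does not occur.
Right circuit unavailable [AND]: Upper return filter is out=occurs, North pressure line failed=not → not all inputs occur → does not occur.
System A fails [AND]: Secondary reservoir degraded=occurs, Shutoff valve is down=not → not all inputs occur → does not occur.
Left circuit fails [OR]: #3 PTU 2 faulted=not, South engine-driven pump 2 is down=occurs, Secondary case drain 2 malfunctions=not, Electric pump 2 fails=not → at least one input occurs → occurs.
Standby system 2 down [AND]: Left circuit fails=occurs, Selector valve 2 is inoperative=not → not all inputs occur → does not occur.
System B 2 unavailable [AND]: System A fails=not, Standby system 2 down=not, Lower accumulator 2 is down=occurs, South return filter 2 degraded=not → not all inputs occur → does not occur.
Aircraft hydraulic pressure lost [OR]: PTU path inoperative=not, Right circuit unavailable=not, System B 2 unavailable=not → no input occurs → does not occur.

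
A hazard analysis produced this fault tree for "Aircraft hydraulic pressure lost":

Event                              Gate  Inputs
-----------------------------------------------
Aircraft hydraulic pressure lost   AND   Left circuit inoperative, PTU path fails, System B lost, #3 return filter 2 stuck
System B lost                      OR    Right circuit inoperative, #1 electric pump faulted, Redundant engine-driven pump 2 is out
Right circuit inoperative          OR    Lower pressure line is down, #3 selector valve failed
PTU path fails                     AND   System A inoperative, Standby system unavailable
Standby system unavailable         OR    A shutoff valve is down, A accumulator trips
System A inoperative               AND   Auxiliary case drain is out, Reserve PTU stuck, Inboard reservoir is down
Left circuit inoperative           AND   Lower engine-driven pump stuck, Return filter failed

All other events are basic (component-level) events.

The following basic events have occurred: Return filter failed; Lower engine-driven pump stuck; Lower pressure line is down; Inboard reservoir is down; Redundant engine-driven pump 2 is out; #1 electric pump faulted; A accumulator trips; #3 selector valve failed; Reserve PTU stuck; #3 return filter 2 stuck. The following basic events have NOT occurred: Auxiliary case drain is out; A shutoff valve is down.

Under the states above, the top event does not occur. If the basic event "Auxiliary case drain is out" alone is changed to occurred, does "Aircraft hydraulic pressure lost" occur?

Yes

Counterfactual: set "Auxiliary case drain is out" to occurred.
Left circuit inoperative [AND]: Lower engine-driven pump stuck=occurs, Return filter failed=occurs → all inputs occur → occurs.
System A inoperative [AND]: Auxiliary case drain is out=occurs, Reserve PTU stuck=occurs, Inboard reservoir is down=occurs → all inputs occur → occurs.
Standby system unavailable [OR]: A shutoff valve is down=not, A accumulator trips=occurs → at least one input occurs → occurs.
PTU path fails [AND]: System A inoperative=occurs, Standby system unavailable=occurs → all inputs occur → occurs.
Right circuit inoperative [OR]: Lower pressure line is down=occurs, #3 selector valve failed=occurs → at least one input occurs → occurs.
System B lost [OR]: Right circuit inoperative=occurs, #1 electric pump faulted=occurs, Redundant engine-driven pump 2 is out=occurs → at least one input occurs → occurs.
Aircraft hydraulic pressure lost [AND]: Left circuit inoperative=occurs, PTU path fails=occurs, System B lost=occurs, #3 return filter 2 stuck=occurs → all inputs occur → occurs.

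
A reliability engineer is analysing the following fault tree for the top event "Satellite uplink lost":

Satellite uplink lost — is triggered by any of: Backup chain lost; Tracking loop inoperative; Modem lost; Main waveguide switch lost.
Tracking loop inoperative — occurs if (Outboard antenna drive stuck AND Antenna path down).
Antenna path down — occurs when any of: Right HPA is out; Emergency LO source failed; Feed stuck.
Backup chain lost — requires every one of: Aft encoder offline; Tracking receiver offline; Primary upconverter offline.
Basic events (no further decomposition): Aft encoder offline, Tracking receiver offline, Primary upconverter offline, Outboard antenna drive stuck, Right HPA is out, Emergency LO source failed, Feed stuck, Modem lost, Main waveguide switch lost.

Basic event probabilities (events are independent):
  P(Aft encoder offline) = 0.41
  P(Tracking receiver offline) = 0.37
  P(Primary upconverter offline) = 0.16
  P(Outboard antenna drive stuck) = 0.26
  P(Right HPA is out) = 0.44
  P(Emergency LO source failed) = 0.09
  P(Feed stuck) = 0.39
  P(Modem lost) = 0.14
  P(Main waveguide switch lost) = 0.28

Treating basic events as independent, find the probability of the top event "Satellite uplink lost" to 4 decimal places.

P(Backup chain lost) [AND] = 0.41 × 0.37 × 0.16 = 0.024272
P(Antenna path down) [OR] = 1 − (1−0.44) × (1−0.09) × (1−0.39) = 0.689144
P(Tracking loop inoperative) [AND] = 0.26 × 0.689144 = 0.179177
P(Satellite uplink lost) [OR] = 1 − (1−0.024272) × (1−0.179177) × (1−0.14) × (1−0.28) = 0.504083
Rounded to 4 decimal places: P(Satellite uplink lost) ≈ 0.5041.

0.5041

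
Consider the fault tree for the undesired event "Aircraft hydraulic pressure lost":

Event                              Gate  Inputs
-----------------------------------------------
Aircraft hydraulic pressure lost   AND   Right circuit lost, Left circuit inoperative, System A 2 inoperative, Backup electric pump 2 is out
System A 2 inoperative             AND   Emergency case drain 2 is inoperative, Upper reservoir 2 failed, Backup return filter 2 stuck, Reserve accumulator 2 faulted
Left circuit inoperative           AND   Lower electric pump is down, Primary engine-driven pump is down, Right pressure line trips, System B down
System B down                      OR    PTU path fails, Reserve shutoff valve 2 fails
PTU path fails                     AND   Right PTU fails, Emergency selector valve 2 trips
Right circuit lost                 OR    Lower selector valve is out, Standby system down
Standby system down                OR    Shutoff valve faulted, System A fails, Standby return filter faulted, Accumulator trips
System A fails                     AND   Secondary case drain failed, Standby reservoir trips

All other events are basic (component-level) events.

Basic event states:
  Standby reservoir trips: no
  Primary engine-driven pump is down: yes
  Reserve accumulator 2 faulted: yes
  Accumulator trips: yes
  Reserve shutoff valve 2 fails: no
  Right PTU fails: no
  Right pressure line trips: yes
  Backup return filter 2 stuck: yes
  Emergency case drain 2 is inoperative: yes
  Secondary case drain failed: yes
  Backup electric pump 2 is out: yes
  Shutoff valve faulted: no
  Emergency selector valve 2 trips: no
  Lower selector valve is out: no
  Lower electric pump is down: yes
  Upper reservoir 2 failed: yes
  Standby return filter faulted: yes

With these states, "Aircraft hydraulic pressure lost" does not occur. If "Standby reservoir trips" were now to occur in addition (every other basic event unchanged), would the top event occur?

Counterfactual: set "Standby reservoir trips" to occurred.
System A fails [AND]: Secondary case drain failed=occurs, Standby reservoir trips=occurs → all inputs occur → occurs.
Standby system down [OR]: Shutoff valve faulted=not, System A fails=occurs, Standby return filter faulted=occurs, Accumulator trips=occurs → at least one input occurs → occurs.
Right circuit lost [OR]: Lower selector valve is out=not, Standby system down=occurs → at least one input occurs → occurs.
PTU path fails [AND]: Right PTU fails=not, Emergency selector valve 2 trips=not → not all inputs occur → does not occur.
System B down [OR]: PTU path fails=not, Reserve shutoff valve 2 fails=not → no input occurs → does not occur.
Left circuit inoperative [AND]: Lower electric pump is down=occurs, Primary engine-driven pump is down=occurs, Right pressure line trips=occurs, System B down=not → not all inputs occur → does not occur.
System A 2 inoperative [AND]: Emergency case drain 2 is inoperative=occurs, Upper reservoir 2 failed=occurs, Backup return filter 2 stuck=occurs, Reserve accumulator 2 faulted=occurs → all inputs occur → occurs.
Aircraft hydraulic pressure lost [AND]: Right circuit lost=occurs, Left circuit inoperative=not, System A 2 inoperative=occurs, Backup electric pump 2 is out=occurs → not all inputs occur → does not occur.

No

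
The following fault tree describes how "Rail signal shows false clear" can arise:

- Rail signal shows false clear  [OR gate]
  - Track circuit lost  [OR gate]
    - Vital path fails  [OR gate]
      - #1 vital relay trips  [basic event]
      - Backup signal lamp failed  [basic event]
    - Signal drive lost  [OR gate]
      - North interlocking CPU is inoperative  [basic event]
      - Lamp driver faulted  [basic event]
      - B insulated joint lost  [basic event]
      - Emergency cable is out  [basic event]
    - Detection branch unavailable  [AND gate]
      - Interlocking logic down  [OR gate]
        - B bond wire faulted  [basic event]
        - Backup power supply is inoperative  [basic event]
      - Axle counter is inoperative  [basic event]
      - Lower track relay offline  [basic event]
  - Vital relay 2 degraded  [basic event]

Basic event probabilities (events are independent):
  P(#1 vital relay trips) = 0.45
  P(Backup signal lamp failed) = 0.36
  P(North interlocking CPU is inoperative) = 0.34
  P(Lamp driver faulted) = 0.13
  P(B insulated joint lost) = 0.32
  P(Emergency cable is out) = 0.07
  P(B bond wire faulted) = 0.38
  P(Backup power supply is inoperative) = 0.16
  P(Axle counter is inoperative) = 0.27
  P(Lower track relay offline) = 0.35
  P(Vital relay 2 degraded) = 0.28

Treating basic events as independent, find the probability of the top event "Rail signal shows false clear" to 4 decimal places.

P(Vital path fails) [OR] = 1 − (1−0.45) × (1−0.36) = 0.648000
P(Signal drive lost) [OR] = 1 − (1−0.34) × (1−0.13) × (1−0.32) × (1−0.07) = 0.636876
P(Interlocking logic down) [OR] = 1 − (1−0.38) × (1−0.16) = 0.479200
P(Detection branch unavailable) [AND] = 0.479200 × 0.27 × 0.35 = 0.045284
P(Track circuit lost) [OR] = 1 − (1−0.648000) × (1−0.636876) × (1−0.045284) = 0.877969
P(Rail signal shows false clear) [OR] = 1 − (1−0.877969) × (1−0.28) = 0.912138
Rounded to 4 decimal places: P(Rail signal shows false clear) ≈ 0.9121.

0.9121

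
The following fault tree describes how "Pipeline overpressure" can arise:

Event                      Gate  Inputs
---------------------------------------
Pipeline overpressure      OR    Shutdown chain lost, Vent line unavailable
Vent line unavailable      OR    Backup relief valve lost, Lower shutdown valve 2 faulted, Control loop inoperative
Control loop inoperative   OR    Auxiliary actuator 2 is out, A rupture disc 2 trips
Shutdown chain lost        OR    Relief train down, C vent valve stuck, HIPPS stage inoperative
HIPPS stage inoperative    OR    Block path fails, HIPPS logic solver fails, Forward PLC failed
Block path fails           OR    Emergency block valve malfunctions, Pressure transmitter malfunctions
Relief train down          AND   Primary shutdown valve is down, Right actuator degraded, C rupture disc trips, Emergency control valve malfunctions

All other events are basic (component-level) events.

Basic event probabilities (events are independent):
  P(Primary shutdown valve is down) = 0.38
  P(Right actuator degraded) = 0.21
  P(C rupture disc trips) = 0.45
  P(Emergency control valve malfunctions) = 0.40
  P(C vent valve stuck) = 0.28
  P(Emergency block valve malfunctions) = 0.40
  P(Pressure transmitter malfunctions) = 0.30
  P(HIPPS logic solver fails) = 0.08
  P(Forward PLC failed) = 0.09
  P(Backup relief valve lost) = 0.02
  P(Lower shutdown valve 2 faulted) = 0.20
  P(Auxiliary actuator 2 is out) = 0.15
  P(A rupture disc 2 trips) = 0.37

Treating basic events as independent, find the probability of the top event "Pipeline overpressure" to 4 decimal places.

P(Relief train down) [AND] = 0.38 × 0.21 × 0.45 × 0.40 = 0.014364
P(Block path fails) [OR] = 1 − (1−0.40) × (1−0.30) = 0.580000
P(HIPPS stage inoperative) [OR] = 1 − (1−0.580000) × (1−0.08) × (1−0.09) = 0.648376
P(Shutdown chain lost) [OR] = 1 − (1−0.014364) × (1−0.28) × (1−0.648376) = 0.750467
P(Control loop inoperative) [OR] = 1 − (1−0.15) × (1−0.37) = 0.464500
P(Vent line unavailable) [OR] = 1 − (1−0.02) × (1−0.20) × (1−0.464500) = 0.580168
P(Pipeline overpressure) [OR] = 1 − (1−0.750467) × (1−0.580168) = 0.895238
Rounded to 4 decimal places: P(Pipeline overpressure) ≈ 0.8952.

0.8952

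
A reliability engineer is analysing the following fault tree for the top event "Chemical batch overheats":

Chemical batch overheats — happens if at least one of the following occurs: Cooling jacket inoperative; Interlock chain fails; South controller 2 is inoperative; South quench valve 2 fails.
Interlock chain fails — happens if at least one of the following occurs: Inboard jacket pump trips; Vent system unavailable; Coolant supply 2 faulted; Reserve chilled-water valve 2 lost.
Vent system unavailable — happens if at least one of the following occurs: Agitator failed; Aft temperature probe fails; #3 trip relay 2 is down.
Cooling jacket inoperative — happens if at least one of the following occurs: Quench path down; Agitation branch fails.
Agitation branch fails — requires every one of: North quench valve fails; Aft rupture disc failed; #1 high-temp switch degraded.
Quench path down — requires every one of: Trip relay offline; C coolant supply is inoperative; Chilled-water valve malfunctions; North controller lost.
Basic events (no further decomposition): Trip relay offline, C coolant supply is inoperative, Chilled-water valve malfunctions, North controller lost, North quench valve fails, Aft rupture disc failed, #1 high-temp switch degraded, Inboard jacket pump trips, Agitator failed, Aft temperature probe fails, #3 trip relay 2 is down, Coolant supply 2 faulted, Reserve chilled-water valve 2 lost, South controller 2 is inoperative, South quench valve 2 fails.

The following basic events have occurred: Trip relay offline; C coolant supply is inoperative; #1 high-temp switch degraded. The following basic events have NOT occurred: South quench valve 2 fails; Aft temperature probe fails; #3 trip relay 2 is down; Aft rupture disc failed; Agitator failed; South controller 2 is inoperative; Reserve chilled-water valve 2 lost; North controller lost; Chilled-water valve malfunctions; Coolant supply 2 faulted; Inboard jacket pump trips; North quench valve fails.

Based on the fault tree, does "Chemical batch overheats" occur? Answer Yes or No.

No

Quench path down [AND]: Trip relay offline=occurs, C coolant supply is inoperative=occurs, Chilled-water valve malfunctions=not, North controller lost=not → not all inputs occur → does not occur.
Agitation branch fails [AND]: North quench valve fails=not, Aft rupture disc failed=not, #1 high-temp switch degraded=occurs → not all inputs occur → does not occur.
Cooling jacket inoperative [OR]: Quench path down=not, Agitation branch fails=not → no input occurs → does not occur.
Vent system unavailable [OR]: Agitator failed=not, Aft temperature probe fails=not, #3 trip relay 2 is down=not → no input occurs → does not occur.
Interlock chain fails [OR]: Inboard jacket pump trips=not, Vent system unavailable=not, Coolant supply 2 faulted=not, Reserve chilled-water valve 2 lost=not → no input occurs → does not occur.
Chemical batch overheats [OR]: Cooling jacket inoperative=not, Interlock chain fails=not, South controller 2 is inoperative=not, South quench valve 2 fails=not → no input occurs → does not occur.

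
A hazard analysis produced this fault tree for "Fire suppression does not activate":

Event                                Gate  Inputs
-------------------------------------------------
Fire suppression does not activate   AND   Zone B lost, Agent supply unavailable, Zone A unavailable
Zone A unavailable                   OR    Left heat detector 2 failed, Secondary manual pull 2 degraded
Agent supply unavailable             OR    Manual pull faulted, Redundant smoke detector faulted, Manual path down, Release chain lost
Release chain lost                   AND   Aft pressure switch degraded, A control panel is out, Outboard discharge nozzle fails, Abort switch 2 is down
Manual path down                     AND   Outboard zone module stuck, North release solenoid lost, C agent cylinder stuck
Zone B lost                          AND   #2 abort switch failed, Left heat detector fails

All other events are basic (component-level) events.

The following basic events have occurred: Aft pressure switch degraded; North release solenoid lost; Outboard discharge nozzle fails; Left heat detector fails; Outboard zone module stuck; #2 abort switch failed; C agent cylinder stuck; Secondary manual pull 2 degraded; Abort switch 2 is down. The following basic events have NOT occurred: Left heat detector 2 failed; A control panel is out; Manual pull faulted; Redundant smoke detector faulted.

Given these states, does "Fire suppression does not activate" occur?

Yes

Zone B lost [AND]: #2 abort switch failed=occurs, Left heat detector fails=occurs → all inputs occur → occurs.
Manual path down [AND]: Outboard zone module stuck=occurs, North release solenoid lost=occurs, C agent cylinder stuck=occurs → all inputs occur → occurs.
Release chain lost [AND]: Aft pressure switch degraded=occurs, A control panel is out=not, Outboard discharge nozzle fails=occurs, Abort switch 2 is down=occurs → not all inputs occur → does not occur.
Agent supply unavailable [OR]: Manual pull faulted=not, Redundant smoke detector faulted=not, Manual path down=occurs, Release chain lost=not → at least one input occurs → occurs.
Zone A unavailable [OR]: Left heat detector 2 failed=not, Secondary manual pull 2 degraded=occurs → at least one input occurs → occurs.
Fire suppression does not activate [AND]: Zone B lost=occurs, Agent supply unavailable=occurs, Zone A unavailable=occurs → all inputs occur → occurs.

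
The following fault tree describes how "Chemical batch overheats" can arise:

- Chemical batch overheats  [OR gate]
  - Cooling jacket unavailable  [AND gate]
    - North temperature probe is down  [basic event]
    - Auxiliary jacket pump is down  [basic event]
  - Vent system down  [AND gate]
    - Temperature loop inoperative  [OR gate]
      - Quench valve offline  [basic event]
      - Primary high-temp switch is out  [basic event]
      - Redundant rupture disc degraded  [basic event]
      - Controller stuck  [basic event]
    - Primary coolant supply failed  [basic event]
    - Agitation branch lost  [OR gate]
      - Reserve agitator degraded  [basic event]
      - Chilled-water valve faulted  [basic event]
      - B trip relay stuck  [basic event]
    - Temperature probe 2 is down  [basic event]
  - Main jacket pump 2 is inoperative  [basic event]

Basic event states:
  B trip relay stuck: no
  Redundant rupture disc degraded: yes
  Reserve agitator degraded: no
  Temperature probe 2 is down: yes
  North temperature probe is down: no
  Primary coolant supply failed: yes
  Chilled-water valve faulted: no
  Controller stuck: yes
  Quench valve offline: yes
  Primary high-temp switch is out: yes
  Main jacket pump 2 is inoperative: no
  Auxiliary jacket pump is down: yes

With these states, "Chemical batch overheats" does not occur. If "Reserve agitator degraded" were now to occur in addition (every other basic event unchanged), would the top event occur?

Counterfactual: set "Reserve agitator degraded" to occurred.
Cooling jacket unavailable [AND]: North temperature probe is down=not, Auxiliary jacket pump is down=occurs → not all inputs occur → does not occur.
Temperature loop inoperative [OR]: Quench valve offline=occurs, Primary high-temp switch is out=occurs, Redundant rupture disc degraded=occurs, Controller stuck=occurs → at least one input occurs → occurs.
Agitation branch lost [OR]: Reserve agitator degraded=occurs, Chilled-water valve faulted=not, B trip relay stuck=not → at least one input occurs → occurs.
Vent system down [AND]: Temperature loop inoperative=occurs, Primary coolant supply failed=occurs, Agitation branch lost=occurs, Temperature probe 2 is down=occurs → all inputs occur → occurs.
Chemical batch overheats [OR]: Cooling jacket unavailable=not, Vent system down=occurs, Main jacket pump 2 is inoperative=not → at least one input occurs → occurs.

Yes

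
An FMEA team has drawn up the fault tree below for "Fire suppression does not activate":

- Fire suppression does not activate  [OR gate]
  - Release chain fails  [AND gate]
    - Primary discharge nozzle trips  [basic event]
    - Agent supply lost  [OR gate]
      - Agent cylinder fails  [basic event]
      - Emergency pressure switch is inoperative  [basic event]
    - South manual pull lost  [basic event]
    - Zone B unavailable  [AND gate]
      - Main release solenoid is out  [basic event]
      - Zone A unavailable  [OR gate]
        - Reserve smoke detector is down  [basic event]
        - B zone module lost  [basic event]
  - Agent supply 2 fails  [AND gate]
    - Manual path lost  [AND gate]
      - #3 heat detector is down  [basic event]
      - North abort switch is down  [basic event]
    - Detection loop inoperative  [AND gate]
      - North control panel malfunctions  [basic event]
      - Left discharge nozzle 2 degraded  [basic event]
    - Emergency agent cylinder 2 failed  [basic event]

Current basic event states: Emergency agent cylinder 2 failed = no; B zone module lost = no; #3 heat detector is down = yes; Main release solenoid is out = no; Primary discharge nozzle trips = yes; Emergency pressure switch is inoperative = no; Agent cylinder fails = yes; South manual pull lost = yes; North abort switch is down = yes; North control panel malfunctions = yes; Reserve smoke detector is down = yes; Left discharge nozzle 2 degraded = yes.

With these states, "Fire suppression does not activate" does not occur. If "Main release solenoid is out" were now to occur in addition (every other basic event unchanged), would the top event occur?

Counterfactual: set "Main release solenoid is out" to occurred.
Agent supply lost [OR]: Agent cylinder fails=occurs, Emergency pressure switch is inoperative=not → at least one input occurs → occurs.
Zone A unavailable [OR]: Reserve smoke detector is down=occurs, B zone module lost=not → at least one input occurs → occurs.
Zone B unavailable [AND]: Main release solenoid is out=occurs, Zone A unavailable=occurs → all inputs occur → occurs.
Release chain fails [AND]: Primary discharge nozzle trips=occurs, Agent supply lost=occurs, South manual pull lost=occurs, Zone B unavailable=occurs → all inputs occur → occurs.
Manual path lost [AND]: #3 heat detector is down=occurs, North abort switch is down=occurs → all inputs occur → occurs.
Detection loop inoperative [AND]: North control panel malfunctions=occurs, Left discharge nozzle 2 degraded=occurs → all inputs occur → occurs.
Agent supply 2 fails [AND]: Manual path lost=occurs, Detection loop inoperative=occurs, Emergency agent cylinder 2 failed=not → not all inputs occur → does not occur.
Fire suppression does not activate [OR]: Release chain fails=occurs, Agent supply 2 fails=not → at least one input occurs → occurs.

Yes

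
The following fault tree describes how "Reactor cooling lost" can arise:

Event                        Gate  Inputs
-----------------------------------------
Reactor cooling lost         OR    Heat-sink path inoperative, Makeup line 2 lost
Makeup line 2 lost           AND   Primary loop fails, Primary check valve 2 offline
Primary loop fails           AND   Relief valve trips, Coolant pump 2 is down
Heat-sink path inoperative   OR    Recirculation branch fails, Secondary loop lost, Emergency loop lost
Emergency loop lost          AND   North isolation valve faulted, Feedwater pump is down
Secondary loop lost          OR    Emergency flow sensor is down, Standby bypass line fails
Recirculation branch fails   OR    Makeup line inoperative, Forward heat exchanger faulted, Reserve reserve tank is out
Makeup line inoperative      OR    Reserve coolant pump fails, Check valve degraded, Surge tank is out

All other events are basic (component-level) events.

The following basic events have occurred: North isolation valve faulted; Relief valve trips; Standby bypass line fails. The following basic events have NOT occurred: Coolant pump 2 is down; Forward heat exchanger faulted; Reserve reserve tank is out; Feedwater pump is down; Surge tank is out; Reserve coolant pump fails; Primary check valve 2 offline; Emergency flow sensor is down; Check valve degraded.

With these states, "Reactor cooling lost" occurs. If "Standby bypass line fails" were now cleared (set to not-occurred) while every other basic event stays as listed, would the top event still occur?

Counterfactual: set "Standby bypass line fails" to not occurred.
Makeup line inoperative [OR]: Reserve coolant pump fails=not, Check valve degraded=not, Surge tank is out=not → no input occurs → does not occur.
Recirculation branch fails [OR]: Makeup line inoperative=not, Forward heat exchanger faulted=not, Reserve reserve tank is out=not → no input occurs → does not occur.
Secondary loop lost [OR]: Emergency flow sensor is down=not, Standby bypass line fails=not → no input occurs → does not occur.
Emergency loop lost [AND]: North isolation valve faulted=occurs, Feedwater pump is down=not → not all inputs occur → does not occur.
Heat-sink path inoperative [OR]: Recirculation branch fails=not, Secondary loop lost=not, Emergency loop lost=not → no input occurs → does not occur.
Primary loop fails [AND]: Relief valve trips=occurs, Coolant pump 2 is down=not → not all inputs occur → does not occur.
Makeup line 2 lost [AND]: Primary loop fails=not, Primary check valve 2 offline=not → not all inputs occur → does not occur.
Reactor cooling lost [OR]: Heat-sink path inoperative=not, Makeup line 2 lost=not → no input occurs → does not occur.

No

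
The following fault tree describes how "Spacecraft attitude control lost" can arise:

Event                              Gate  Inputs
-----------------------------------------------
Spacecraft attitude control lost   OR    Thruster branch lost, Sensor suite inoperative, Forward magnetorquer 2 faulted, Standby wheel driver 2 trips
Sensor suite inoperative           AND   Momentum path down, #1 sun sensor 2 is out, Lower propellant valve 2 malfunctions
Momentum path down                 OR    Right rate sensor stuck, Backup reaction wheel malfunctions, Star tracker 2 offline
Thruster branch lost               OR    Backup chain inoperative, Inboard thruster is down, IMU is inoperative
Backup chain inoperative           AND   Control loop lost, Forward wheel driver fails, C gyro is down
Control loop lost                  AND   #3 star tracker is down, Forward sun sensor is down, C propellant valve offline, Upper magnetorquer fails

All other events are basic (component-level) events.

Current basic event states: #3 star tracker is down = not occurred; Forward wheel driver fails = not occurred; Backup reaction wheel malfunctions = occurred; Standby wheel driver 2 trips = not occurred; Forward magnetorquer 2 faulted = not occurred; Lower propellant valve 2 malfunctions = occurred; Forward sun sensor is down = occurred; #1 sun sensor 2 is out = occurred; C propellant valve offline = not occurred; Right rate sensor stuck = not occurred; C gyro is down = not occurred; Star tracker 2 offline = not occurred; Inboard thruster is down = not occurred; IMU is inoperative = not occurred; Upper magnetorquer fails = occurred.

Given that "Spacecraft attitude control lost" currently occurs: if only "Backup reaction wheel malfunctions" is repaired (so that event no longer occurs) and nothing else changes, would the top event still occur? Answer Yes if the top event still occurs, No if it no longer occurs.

Counterfactual: set "Backup reaction wheel malfunctions" to not occurred.
Control loop lost [AND]: #3 star tracker is down=not, Forward sun sensor is down=occurs, C propellant valve offline=not, Upper magnetorquer fails=occurs → not all inputs occur → does not occur.
Backup chain inoperative [AND]: Control loop lost=not, Forward wheel driver fails=not, C gyro is down=not → not all inputs occur → does not occur.
Thruster branch lost [OR]: Backup chain inoperative=not, Inboard thruster is down=not, IMU is inoperative=not → no input occurs → does not occur.
Momentum path down [OR]: Right rate sensor stuck=not, Backup reaction wheel malfunctions=not, Star tracker 2 offline=not → no input occurs → does not occur.
Sensor suite inoperative [AND]: Momentum path down=not, #1 sun sensor 2 is out=occurs, Lower propellant valve 2 malfunctions=occurs → not all inputs occur → does not occur.
Spacecraft attitude control lost [OR]: Thruster branch lost=not, Sensor suite inoperative=not, Forward magnetorquer 2 faulted=not, Standby wheel driver 2 trips=not → no input occurs → does not occur.

No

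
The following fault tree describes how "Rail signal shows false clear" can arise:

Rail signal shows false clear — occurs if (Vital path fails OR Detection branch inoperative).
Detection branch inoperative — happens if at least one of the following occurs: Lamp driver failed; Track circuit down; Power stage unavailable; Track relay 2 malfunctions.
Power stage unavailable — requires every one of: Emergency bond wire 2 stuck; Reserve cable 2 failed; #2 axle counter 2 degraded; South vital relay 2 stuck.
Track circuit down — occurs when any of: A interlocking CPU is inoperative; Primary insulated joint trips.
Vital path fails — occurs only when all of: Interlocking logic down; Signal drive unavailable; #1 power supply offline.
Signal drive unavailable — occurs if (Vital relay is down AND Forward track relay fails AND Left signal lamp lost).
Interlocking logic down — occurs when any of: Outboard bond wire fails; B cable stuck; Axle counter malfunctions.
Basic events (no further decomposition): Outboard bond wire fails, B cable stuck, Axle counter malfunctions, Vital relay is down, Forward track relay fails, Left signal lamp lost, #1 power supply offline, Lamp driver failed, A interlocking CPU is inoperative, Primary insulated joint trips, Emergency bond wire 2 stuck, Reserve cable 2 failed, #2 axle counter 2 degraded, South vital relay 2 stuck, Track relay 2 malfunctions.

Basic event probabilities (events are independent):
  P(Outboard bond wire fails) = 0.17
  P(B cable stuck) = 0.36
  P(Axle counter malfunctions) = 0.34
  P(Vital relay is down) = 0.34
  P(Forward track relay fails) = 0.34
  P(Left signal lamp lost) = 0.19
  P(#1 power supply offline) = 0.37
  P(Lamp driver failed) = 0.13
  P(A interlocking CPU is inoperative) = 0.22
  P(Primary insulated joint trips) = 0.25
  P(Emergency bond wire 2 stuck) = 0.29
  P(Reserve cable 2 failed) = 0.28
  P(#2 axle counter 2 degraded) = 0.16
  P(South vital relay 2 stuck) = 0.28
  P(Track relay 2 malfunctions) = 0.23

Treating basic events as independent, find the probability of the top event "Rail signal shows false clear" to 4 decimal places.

P(Interlocking logic down) [OR] = 1 − (1−0.17) × (1−0.36) × (1−0.34) = 0.649408
P(Signal drive unavailable) [AND] = 0.34 × 0.34 × 0.19 = 0.021964
P(Vital path fails) [AND] = 0.649408 × 0.021964 × 0.37 = 0.005278
P(Track circuit down) [OR] = 1 − (1−0.22) × (1−0.25) = 0.415000
P(Power stage unavailable) [AND] = 0.29 × 0.28 × 0.16 × 0.28 = 0.003638
P(Detection branch inoperative) [OR] = 1 − (1−0.13) × (1−0.415000) × (1−0.003638) × (1−0.23) = 0.609534
P(Rail signal shows false clear) [OR] = 1 − (1−0.005278) × (1−0.609534) = 0.611595
Rounded to 4 decimal places: P(Rail signal shows false clear) ≈ 0.6116.

0.6116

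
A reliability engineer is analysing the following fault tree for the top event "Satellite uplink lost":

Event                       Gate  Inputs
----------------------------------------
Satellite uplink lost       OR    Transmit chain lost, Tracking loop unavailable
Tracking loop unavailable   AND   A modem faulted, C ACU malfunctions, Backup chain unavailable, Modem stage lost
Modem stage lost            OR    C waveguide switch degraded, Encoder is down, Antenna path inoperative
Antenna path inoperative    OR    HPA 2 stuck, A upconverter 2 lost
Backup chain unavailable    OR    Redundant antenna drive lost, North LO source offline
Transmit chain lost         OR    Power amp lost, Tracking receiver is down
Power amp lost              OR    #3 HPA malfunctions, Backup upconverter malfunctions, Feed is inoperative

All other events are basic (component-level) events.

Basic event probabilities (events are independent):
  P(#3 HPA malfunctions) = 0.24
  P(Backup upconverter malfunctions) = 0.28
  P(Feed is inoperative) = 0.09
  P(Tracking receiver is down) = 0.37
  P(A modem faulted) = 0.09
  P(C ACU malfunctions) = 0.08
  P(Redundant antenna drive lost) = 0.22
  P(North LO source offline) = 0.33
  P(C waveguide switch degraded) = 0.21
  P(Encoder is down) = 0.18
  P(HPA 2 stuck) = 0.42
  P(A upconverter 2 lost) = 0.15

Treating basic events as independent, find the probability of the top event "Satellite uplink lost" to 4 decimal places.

P(Power amp lost) [OR] = 1 − (1−0.24) × (1−0.28) × (1−0.09) = 0.502048
P(Transmit chain lost) [OR] = 1 − (1−0.502048) × (1−0.37) = 0.686290
P(Backup chain unavailable) [OR] = 1 − (1−0.22) × (1−0.33) = 0.477400
P(Antenna path inoperative) [OR] = 1 − (1−0.42) × (1−0.15) = 0.507000
P(Modem stage lost) [OR] = 1 − (1−0.21) × (1−0.18) × (1−0.507000) = 0.680635
P(Tracking loop unavailable) [AND] = 0.09 × 0.08 × 0.477400 × 0.680635 = 0.002340
P(Satellite uplink lost) [OR] = 1 − (1−0.686290) × (1−0.002340) = 0.687024
Rounded to 4 decimal places: P(Satellite uplink lost) ≈ 0.6870.

0.6870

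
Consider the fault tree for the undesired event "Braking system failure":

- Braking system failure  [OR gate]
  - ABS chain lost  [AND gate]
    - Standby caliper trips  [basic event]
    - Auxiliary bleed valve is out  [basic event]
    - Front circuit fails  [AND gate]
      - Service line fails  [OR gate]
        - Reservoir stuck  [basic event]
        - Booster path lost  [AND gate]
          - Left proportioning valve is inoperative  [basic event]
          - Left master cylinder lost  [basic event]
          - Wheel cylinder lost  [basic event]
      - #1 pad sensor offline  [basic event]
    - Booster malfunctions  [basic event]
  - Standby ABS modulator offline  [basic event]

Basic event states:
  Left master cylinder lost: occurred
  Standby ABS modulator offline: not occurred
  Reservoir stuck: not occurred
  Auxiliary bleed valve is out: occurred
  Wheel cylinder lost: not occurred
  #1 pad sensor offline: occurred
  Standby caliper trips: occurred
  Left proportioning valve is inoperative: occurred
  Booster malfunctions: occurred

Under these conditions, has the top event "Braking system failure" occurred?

Booster path lost [AND]: Left proportioning valve is inoperative=occurs, Left master cylinder lost=occurs, Wheel cylinder lost=not → not all inputs occur → does not occur.
Service line fails [OR]: Reservoir stuck=not, Booster path lost=not → no input occurs → does not occur.
Front circuit fails [AND]: Service line fails=not, #1 pad sensor offline=occurs → not all inputs occur → does not occur.
ABS chain lost [AND]: Standby caliper trips=occurs, Auxiliary bleed valve is out=occurs, Front circuit fails=not, Booster malfunctions=occurs → not all inputs occur → does not occur.
Braking system failure [OR]: ABS chain lost=not, Standby ABS modulator offline=not → no input occurs → does not occur.

No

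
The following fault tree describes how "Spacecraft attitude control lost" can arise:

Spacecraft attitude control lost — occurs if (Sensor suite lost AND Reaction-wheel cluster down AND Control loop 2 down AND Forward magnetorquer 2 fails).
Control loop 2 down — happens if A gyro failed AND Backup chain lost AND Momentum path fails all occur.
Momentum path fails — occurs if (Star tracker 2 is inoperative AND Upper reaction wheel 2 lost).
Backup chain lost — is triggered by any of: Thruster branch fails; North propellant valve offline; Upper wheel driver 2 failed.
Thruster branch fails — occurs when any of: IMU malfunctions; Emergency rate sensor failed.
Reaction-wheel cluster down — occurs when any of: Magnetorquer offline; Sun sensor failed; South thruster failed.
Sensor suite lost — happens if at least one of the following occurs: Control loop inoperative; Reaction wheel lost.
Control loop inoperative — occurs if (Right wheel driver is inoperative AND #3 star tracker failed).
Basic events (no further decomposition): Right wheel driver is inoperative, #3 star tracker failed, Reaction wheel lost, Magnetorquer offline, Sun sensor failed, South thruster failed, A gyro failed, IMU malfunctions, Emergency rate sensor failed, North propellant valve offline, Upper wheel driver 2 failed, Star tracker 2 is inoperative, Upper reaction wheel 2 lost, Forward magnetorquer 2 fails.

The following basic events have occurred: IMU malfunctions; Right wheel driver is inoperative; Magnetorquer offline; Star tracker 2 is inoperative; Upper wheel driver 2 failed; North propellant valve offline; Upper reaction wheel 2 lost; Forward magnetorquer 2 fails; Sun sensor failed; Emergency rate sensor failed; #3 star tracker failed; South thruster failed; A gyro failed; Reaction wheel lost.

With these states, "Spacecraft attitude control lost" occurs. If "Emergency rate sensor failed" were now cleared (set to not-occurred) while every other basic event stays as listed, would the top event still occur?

Counterfactual: set "Emergency rate sensor failed" to not occurred.
Control loop inoperative [AND]: Right wheel driver is inoperative=occurs, #3 star tracker failed=occurs → all inputs occur → occurs.
Sensor suite lost [OR]: Control loop inoperative=occurs, Reaction wheel lost=occurs → at least one input occurs → occurs.
Reaction-wheel cluster down [OR]: Magnetorquer offline=occurs, Sun sensor failed=occurs, South thruster failed=occurs → at least one input occurs → occurs.
Thruster branch fails [OR]: IMU malfunctions=occurs, Emergency rate sensor failed=not → at least one input occurs → occurs.
Backup chain lost [OR]: Thruster branch fails=occurs, North propellant valve offline=occurs, Upper wheel driver 2 failed=occurs → at least one input occurs → occurs.
Momentum path fails [AND]: Star tracker 2 is inoperative=occurs, Upper reaction wheel 2 lost=occurs → all inputs occur → occurs.
Control loop 2 down [AND]: A gyro failed=occurs, Backup chain lost=occurs, Momentum path fails=occurs → all inputs occur → occurs.
Spacecraft attitude control lost [AND]: Sensor suite lost=occurs, Reaction-wheel cluster down=occurs, Control loop 2 down=occurs, Forward magnetorquer 2 fails=occurs → all inputs occur → occurs.

Yes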